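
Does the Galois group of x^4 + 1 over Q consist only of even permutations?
Yes

The polynomial is irreducible of degree 4 over Q. Its discriminant is 256 = 16^2, a perfect square. A Galois group lies in the alternating group exactly when the discriminant is a square in Q, so the Galois group (V_4) is contained in A_4.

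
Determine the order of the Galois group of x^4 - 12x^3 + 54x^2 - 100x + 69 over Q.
12

The degree of the splitting field over Q equals the order of the Galois group, so first determine the group. The polynomial is an irreducible quartic over Q and its discriminant is 331776 = 576^2, a perfect square, so the Galois group is contained in A_4. The resolvent cubic y^3 - 54*y^2 + 924*y - 5032 is irreducible over Q. An irreducible resolvent with square discriminant gives A_4. The Galois group A_4 (4T4) has order 12, so the splitting field has degree 12 over Q.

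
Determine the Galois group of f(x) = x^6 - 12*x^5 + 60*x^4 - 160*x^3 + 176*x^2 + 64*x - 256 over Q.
The polynomial f is an irreducible sextic over Q, so G = Gal(f/Q) is one of the 16 transitive subgroups 6T1, ..., 6T16 of S_6. The discriminant of f is 3603718079512576 = 60030976^2, a perfect square, so G is contained in A_6. The transitive groups of degree 6 contained in A_6 are: A_4 (6T4, order 12), S_4 (6T7, order 24), (C_3 x C_3) : C_4 (6T10, order 36), PSL(2,5) (6T12, order 60), A_6 (6T15, order 360). By Dedekind's theorem, for a prime p not dividing disc(f) the degrees of the irreducible factors of f mod p form the cycle type of an element of G. Factoring f modulo the 79 such primes p <= 419 (skipping 2, 229, which divide the discriminant), each new pattern first appears at: mod 3: f = (x^3 + x^2 + x + 2)(x^3 + 2x^2 + 1), pattern 3+3; mod 7: f = (x^2 + 3x + 6)(x^4 + 6x^3 + x^2 + 4x + 4), pattern 4+2; mod 23: f = (x + 3)(x + 16)(x^2 + 17x + 11)(x^2 + 21x + 3), pattern 2+2+1+1; mod 193: f = (x + 5)(x + 11)(x + 17)(x + 172)(x + 178)(x + 184), pattern 1+1+1+1+1+1. No other pattern occurs in this range, so the set of observed cycle types is {3+3, 4+2, 2+2+1+1, 1+1+1+1+1+1}. The candidates containing elements of all these cycle types are S_4 (6T7) of order 24, (C_3 x C_3) : C_4 (6T10) of order 36, A_6 (6T15) of order 360; the others are excluded. The observed types are precisely the cycle types that occur in S_4 (6T7). Each of the other remaining candidates has further cycle types, and by the Chebotarev density theorem the matching factorization patterns would occur for a proportion of primes equal to their share of the group: (C_3 x C_3) : C_4 (6T10) additionally contains elements of type 3+1+1+1 (4 of its 36 elements, about 11% of primes); A_6 (6T15) additionally contains elements of type 5+1, 3+1+1+1 (184 of its 360 elements, about 51% of primes). None of the 79 primes tested shows any such pattern (for each of these groups the chance of that is below 10^-4), which rules them out. Hence G = S_4 (6T7), of order 24.

S_4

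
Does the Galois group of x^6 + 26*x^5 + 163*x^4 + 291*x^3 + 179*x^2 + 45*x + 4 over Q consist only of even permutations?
Yes

The polynomial is irreducible of degree 6 over Q. Its discriminant is 30991489 = 5567^2, a perfect square. A Galois group lies in the alternating group exactly when the discriminant is a square in Q, so the Galois group (PSL(2,5)) is contained in A_6.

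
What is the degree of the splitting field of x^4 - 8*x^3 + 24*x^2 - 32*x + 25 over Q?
The degree of the splitting field over Q equals the order of the Galois group, so first determine the group. The polynomial is an irreducible quartic over Q and its discriminant is 186624 = 432^2, a perfect square, so the Galois group is contained in A_4. The resolvent cubic y^3 - 24*y^2 + 156*y - 224 splits completely over Q, which gives the Klein four-group V_4. The Galois group V_4 (4T2) has order 4, so the splitting field has degree 4 over Q.

4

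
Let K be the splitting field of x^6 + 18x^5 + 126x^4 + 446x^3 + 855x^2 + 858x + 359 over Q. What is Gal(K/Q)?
6T6: A_4 x C_2

The polynomial f is an irreducible sextic over Q, so G = Gal(f/Q) is one of the 16 transitive subgroups 6T1, ..., 6T16 of S_6. The discriminant of f is -151585344, which is not a perfect square, so G is not contained in A_6. The transitive groups of degree 6 not contained in A_6 are: C_6 (6T1, order 6), S_3 (6T2, order 6), D_6 (6T3, order 12), C_3 x S_3 (6T5, order 18), A_4 x C_2 (6T6, order 24), S_4 (6T8, order 24), S_3 x S_3 (6T9, order 36), S_4 x C_2 (6T11, order 48), (S_3 x S_3) : C_2 (6T13, order 72), PGL(2,5) (6T14, order 120), S_6 (6T16, order 720). By Dedekind's theorem, for a prime p not dividing disc(f) the degrees of the irreducible factors of f mod p form the cycle type of an element of G. Factoring f modulo the 33 such primes p <= 151 (skipping 2, 3, 19, which divide the discriminant), each new pattern first appears at: mod 5: f = (x^3 + 2x + 4)(x^3 + 3x^2 + 4x + 1), pattern 3+3; mod 7: f = (x^6 + 4x^5 + 5x^3 + x^2 + 4x + 2), pattern 6; mod 17: f = (x + 4)(x + 8)(x^2 + 9x + 5)(x^2 + 14x + 10), pattern 2+2+1+1; mod 71: f = (x^2 + 38x + 60)(x^2 + 56x + 48)(x^2 + 66x + 64), pattern 2+2+2; mod 107: f = (x + 19)(x + 31)(x + 67)(x + 95)(x^2 + 20x + 92), pattern 2+1+1+1+1. No other pattern occurs in this range, so the set of observed cycle types is {3+3, 6, 2+2+1+1, 2+2+2, 2+1+1+1+1}. The candidates containing elements of all these cycle types are A_4 x C_2 (6T6) of order 24, S_4 x C_2 (6T11) of order 48, (S_3 x S_3) : C_2 (6T13) of order 72, S_6 (6T16) of order 720; the others are excluded. The observed types are precisely the cycle types that occur in A_4 x C_2 (6T6) (apart from the identity). Each of the other remaining candidates has further cycle types, and by the Chebotarev density theorem the matching factorization patterns would occur for a proportion of primes equal to their share of the group: S_4 x C_2 (6T11) additionally contains elements of type 4+2, 4+1+1 (12 of its 48 elements, about 25% of primes); (S_3 x S_3) : C_2 (6T13) additionally contains elements of type 4+2, 3+2+1, 3+1+1+1 (34 of its 72 elements, about 47% of primes); S_6 (6T16) additionally contains elements of type 5+1, 4+2, 4+1+1, 3+2+1, 3+1+1+1 (484 of its 720 elements, about 67% of primes). None of the 33 primes tested shows any such pattern (for each of these groups the chance of that is below 10^-4), which rules them out. Hence G = A_4 x C_2 (6T6), of order 24.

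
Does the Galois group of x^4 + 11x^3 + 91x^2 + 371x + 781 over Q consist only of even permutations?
No

The polynomial is irreducible of degree 4 over Q. Its discriminant is 6105765125, which is not a perfect square. A Galois group lies in the alternating group exactly when the discriminant is a square in Q, so the Galois group (C_4) is not contained in A_4.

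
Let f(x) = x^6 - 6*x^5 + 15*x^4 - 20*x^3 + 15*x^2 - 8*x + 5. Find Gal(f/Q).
6T16: S_6

The polynomial f is an irreducible sextic over Q, so G = Gal(f/Q) is one of the 16 transitive subgroups 6T1, ..., 6T16 of S_6. The discriminant of f is -1292992, which is not a perfect square, so G is not contained in A_6. The transitive groups of degree 6 not contained in A_6 are: C_6 (6T1, order 6), S_3 (6T2, order 6), D_6 (6T3, order 12), C_3 x S_3 (6T5, order 18), A_4 x C_2 (6T6, order 24), S_4 (6T8, order 24), S_3 x S_3 (6T9, order 36), S_4 x C_2 (6T11, order 48), (S_3 x S_3) : C_2 (6T13, order 72), PGL(2,5) (6T14, order 120), S_6 (6T16, order 720). By Dedekind's theorem, for a prime p not dividing disc(f) the degrees of the irreducible factors of f mod p form the cycle type of an element of G. Factoring f modulo the 3 such primes p <= 7 (skipping 2, which divides the discriminant), each new pattern first appears at: mod 3: f = (x^6 + x^3 + x + 2), pattern 6; mod 5: f = (x)(x + 1)(x^4 + 3x^3 + 2x^2 + 3x + 2), pattern 4+1+1; mod 7: f = (x + 1)(x^2 + x + 3)(x^3 + 6x^2 + 6x + 4), pattern 3+2+1. No other pattern occurs in this range, so the set of observed cycle types is {6, 4+1+1, 3+2+1}. Among the candidates above, the only group containing elements of all these cycle types is S_6 (6T16); every other candidate lacks at least one of them. Hence G = S_6 (6T16), of order 720.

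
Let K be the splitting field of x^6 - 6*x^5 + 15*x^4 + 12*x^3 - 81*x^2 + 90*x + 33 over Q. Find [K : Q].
12

The degree of the splitting field over Q equals the order of the Galois group, so first determine the group. The polynomial f is an irreducible sextic over Q, so G = Gal(f/Q) is one of the 16 transitive subgroups 6T1, ..., 6T16 of S_6. The discriminant of f is 1352605460594688, which is not a perfect square, so G is not contained in A_6. The transitive groups of degree 6 not contained in A_6 are: C_6 (6T1, order 6), S_3 (6T2, order 6), D_6 (6T3, order 12), C_3 x S_3 (6T5, order 18), A_4 x C_2 (6T6, order 24), S_4 (6T8, order 24), S_3 x S_3 (6T9, order 36), S_4 x C_2 (6T11, order 48), (S_3 x S_3) : C_2 (6T13, order 72), PGL(2,5) (6T14, order 120), S_6 (6T16, order 720). By Dedekind's theorem, for a prime p not dividing disc(f) the degrees of the irreducible factors of f mod p form the cycle type of an element of G. Factoring f modulo the 79 such primes p <= 419 (skipping 2, 3, which divide the discriminant), each new pattern first appears at: mod 5: f = (x^6 + 4x^5 + 2x^3 + 4x^2 + 3), pattern 6; mod 7: f = (x^2 + x + 6)(x^2 + 3x + 5)(x^2 + 4x + 6), pattern 2+2+2; mod 11: f = (x)(x + 3)(x^2 + 5x + 10)(x^2 + 8x + 3), pattern 2+2+1+1; mod 13: f = (x^3 + 10x^2 + 3x + 8)(x^3 + 10x^2 + 3x + 9), pattern 3+3; mod 97: f = (x + 35)(x + 46)(x + 53)(x + 61)(x + 92)(x + 95), pattern 1+1+1+1+1+1. No other pattern occurs in this range, so the set of observed cycle types is {6, 2+2+2, 2+2+1+1, 3+3, 1+1+1+1+1+1}. The candidates containing elements of all these cycle types are D_6 (6T3) of order 12, A_4 x C_2 (6T6) of order 24, S_3 x S_3 (6T9) of order 36, S_4 x C_2 (6T11) of order 48, (S_3 x S_3) : C_2 (6T13) of order 72, PGL(2,5) (6T14) of order 120, S_6 (6T16) of order 720; the others are excluded. The observed types are precisely the cycle types that occur in D_6 (6T3). Each of the other remaining candidates has further cycle types, and by the Chebotarev density theorem the matching factorization patterns would occur for a proportion of primes equal to their share of the group: A_4 x C_2 (6T6) additionally contains elements of type 2+1+1+1+1 (3 of its 24 elements, about 12% of primes); S_3 x S_3 (6T9) additionally contains elements of type 3+1+1+1 (4 of its 36 elements, about 11% of primes); S_4 x C_2 (6T11) additionally contains elements of type 4+2, 4+1+1, 2+1+1+1+1 (15 of its 48 elements, about 31% of primes); (S_3 x S_3) : C_2 (6T13) additionally contains elements of type 4+2, 3+2+1, 3+1+1+1, 2+1+1+1+1 (40 of its 72 elements, about 56% of primes); PGL(2,5) (6T14) additionally contains elements of type 5+1, 4+1+1 (54 of its 120 elements, about 45% of primes); S_6 (6T16) additionally contains elements of type 5+1, 4+2, 4+1+1, 3+2+1, 3+1+1+1, 2+1+1+1+1 (499 of its 720 elements, about 69% of primes). None of the 79 primes tested shows any such pattern (for each of these groups the chance of that is below 10^-4), which rules them out. Hence G = D_6 (6T3), of order 12. The Galois group D_6 (6T3) has order 12, so the splitting field has degree 12 over Q.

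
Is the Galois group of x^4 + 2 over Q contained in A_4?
The polynomial is irreducible of degree 4 over Q. Its discriminant is 2048, which is not a perfect square. A Galois group lies in the alternating group exactly when the discriminant is a square in Q, so the Galois group (D_4) is not contained in A_4.

No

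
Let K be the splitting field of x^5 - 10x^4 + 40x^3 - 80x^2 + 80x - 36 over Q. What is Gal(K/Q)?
F_20 (also written F20)

The polynomial f is an irreducible quintic over Q, so G = Gal(f/Q) is a transitive subgroup of S_5: one of C_5 (5T1, order 5), D_5 (5T2, order 10), F_20 (5T3, order 20), A_5 (5T4, order 60) or S_5 (5T5, order 120). The discriminant of f is 800000, which is not a perfect square, so G is not contained in A_5. The transitive groups of degree 5 not contained in A_5 are: F_20 (5T3, order 20), S_5 (5T5, order 120). By Dedekind's theorem, for a prime p not dividing disc(f) the degrees of the irreducible factors of f mod p form the cycle type of an element of G. Factoring f modulo the 18 such primes p <= 71 (skipping 2, 5, which divide the discriminant), each new pattern first appears at: mod 3: f = (x)(x^4 + 2x^3 + x^2 + x + 2), pattern 4+1; mod 11: f = (x^5 + x^4 + 7x^3 + 8x^2 + 3x + 8), pattern 5; mod 19: f = (x + 1)(x^2 + 5)(x^2 + 8x + 8), pattern 2+2+1. No other pattern occurs in this range, so the set of observed cycle types is {4+1, 5, 2+2+1}. The candidates containing elements of all these cycle types are F_20 (5T3) of order 20, S_5 (5T5) of order 120; the others are excluded. The observed types are precisely the cycle types that occur in F_20 (5T3) (apart from the identity). Each of the other remaining candidates has further cycle types, and by the Chebotarev density theorem the matching factorization patterns would occur for a proportion of primes equal to their share of the group: S_5 (5T5) additionally contains elements of type 3+2, 3+1+1, 2+1+1+1 (50 of its 120 elements, about 42% of primes). None of the 18 primes tested shows any such pattern (for each of these groups the chance of that is below 10^-4), which rules them out. Hence G = F_20 (5T3), of order 20.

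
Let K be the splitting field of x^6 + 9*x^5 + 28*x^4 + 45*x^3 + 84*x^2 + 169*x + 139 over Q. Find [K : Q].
24

The degree of the splitting field over Q equals the order of the Galois group, so first determine the group. The polynomial f is an irreducible sextic over Q, so G = Gal(f/Q) is one of the 16 transitive subgroups 6T1, ..., 6T16 of S_6. The discriminant of f is 54786284800, which is not a perfect square, so G is not contained in A_6. The transitive groups of degree 6 not contained in A_6 are: C_6 (6T1, order 6), S_3 (6T2, order 6), D_6 (6T3, order 12), C_3 x S_3 (6T5, order 18), A_4 x C_2 (6T6, order 24), S_4 (6T8, order 24), S_3 x S_3 (6T9, order 36), S_4 x C_2 (6T11, order 48), (S_3 x S_3) : C_2 (6T13, order 72), PGL(2,5) (6T14, order 120), S_6 (6T16, order 720). By Dedekind's theorem, for a prime p not dividing disc(f) the degrees of the irreducible factors of f mod p form the cycle type of an element of G. Factoring f modulo the 22 such primes p <= 101 (skipping 2, 5, 13, 37, which divide the discriminant), each new pattern first appears at: mod 3: f = (x^3 + x^2 + 2)(x^3 + 2x^2 + 2x + 2), pattern 3+3; mod 17: f = (x + 3)(x + 6)(x^4 + 10x^2 + 6x + 3), pattern 4+1+1; mod 31: f = (x^2 + 2x + 10)(x^2 + 11x + 25)(x^2 + 27x + 23), pattern 2+2+2; mod 67: f = (x + 18)(x + 27)(x^2 + 39x + 28)(x^2 + 59x + 39), pattern 2+2+1+1. No other pattern occurs in this range, so the set of observed cycle types is {3+3, 4+1+1, 2+2+2, 2+2+1+1}. The candidates containing elements of all these cycle types are S_4 (6T8) of order 24, S_4 x C_2 (6T11) of order 48, PGL(2,5) (6T14) of order 120, S_6 (6T16) of order 720; the others are excluded. The observed types are precisely the cycle types that occur in S_4 (6T8) (apart from the identity). Each of the other remaining candidates has further cycle types, and by the Chebotarev density theorem the matching factorization patterns would occur for a proportion of primes equal to their share of the group: S_4 x C_2 (6T11) additionally contains elements of type 6, 4+2, 2+1+1+1+1 (17 of its 48 elements, about 35% of primes); PGL(2,5) (6T14) additionally contains elements of type 6, 5+1 (44 of its 120 elements, about 37% of primes); S_6 (6T16) additionally contains elements of type 6, 5+1, 4+2, 3+2+1, 3+1+1+1, 2+1+1+1+1 (529 of its 720 elements, about 73% of primes). None of the 22 primes tested shows any such pattern (for each of these groups the chance of that is below 10^-4), which rules them out. Hence G = S_4 (6T8), of order 24. The Galois group S_4 (6T8) has order 24, so the splitting field has degree 24 over Q.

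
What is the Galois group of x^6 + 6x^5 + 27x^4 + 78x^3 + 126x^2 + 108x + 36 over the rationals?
6T3: D_6

The polynomial f is an irreducible sextic over Q, so G = Gal(f/Q) is one of the 16 transitive subgroups 6T1, ..., 6T16 of S_6. The discriminant of f is 132239526912, which is not a perfect square, so G is not contained in A_6. The transitive groups of degree 6 not contained in A_6 are: C_6 (6T1, order 6), S_3 (6T2, order 6), D_6 (6T3, order 12), C_3 x S_3 (6T5, order 18), A_4 x C_2 (6T6, order 24), S_4 (6T8, order 24), S_3 x S_3 (6T9, order 36), S_4 x C_2 (6T11, order 48), (S_3 x S_3) : C_2 (6T13, order 72), PGL(2,5) (6T14, order 120), S_6 (6T16, order 720). By Dedekind's theorem, for a prime p not dividing disc(f) the degrees of the irreducible factors of f mod p form the cycle type of an element of G. Factoring f modulo the 79 such primes p <= 419 (skipping 2, 3, which divide the discriminant), each new pattern first appears at: mod 5: f = (x^6 + x^5 + 2x^4 + 3x^3 + x^2 + 3x + 1), pattern 6; mod 7: f = (x^2 + 3x + 5)(x^2 + 4x + 6)(x^2 + 6x + 4), pattern 2+2+2; mod 11: f = (x + 3)(x + 9)(x^2 + 5)(x^2 + 5x + 1), pattern 2+2+1+1; mod 13: f = (x^3 + 3x^2 + 8x + 10)(x^3 + 3x^2 + 10x + 1), pattern 3+3; mod 97: f = (x + 7)(x + 16)(x + 24)(x + 26)(x + 58)(x + 69), pattern 1+1+1+1+1+1. No other pattern occurs in this range, so the set of observed cycle types is {6, 2+2+2, 2+2+1+1, 3+3, 1+1+1+1+1+1}. The candidates containing elements of all these cycle types are D_6 (6T3) of order 12, A_4 x C_2 (6T6) of order 24, S_3 x S_3 (6T9) of order 36, S_4 x C_2 (6T11) of order 48, (S_3 x S_3) : C_2 (6T13) of order 72, PGL(2,5) (6T14) of order 120, S_6 (6T16) of order 720; the others are excluded. The observed types are precisely the cycle types that occur in D_6 (6T3). Each of the other remaining candidates has further cycle types, and by the Chebotarev density theorem the matching factorization patterns would occur for a proportion of primes equal to their share of the group: A_4 x C_2 (6T6) additionally contains elements of type 2+1+1+1+1 (3 of its 24 elements, about 12% of primes); S_3 x S_3 (6T9) additionally contains elements of type 3+1+1+1 (4 of its 36 elements, about 11% of primes); S_4 x C_2 (6T11) additionally contains elements of type 4+2, 4+1+1, 2+1+1+1+1 (15 of its 48 elements, about 31% of primes); (S_3 x S_3) : C_2 (6T13) additionally contains elements of type 4+2, 3+2+1, 3+1+1+1, 2+1+1+1+1 (40 of its 72 elements, about 56% of primes); PGL(2,5) (6T14) additionally contains elements of type 5+1, 4+1+1 (54 of its 120 elements, about 45% of primes); S_6 (6T16) additionally contains elements of type 5+1, 4+2, 4+1+1, 3+2+1, 3+1+1+1, 2+1+1+1+1 (499 of its 720 elements, about 69% of primes). None of the 79 primes tested shows any such pattern (for each of these groups the chance of that is below 10^-4), which rules them out. Hence G = D_6 (6T3), of order 12.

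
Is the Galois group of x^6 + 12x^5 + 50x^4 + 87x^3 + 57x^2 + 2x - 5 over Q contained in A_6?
Yes

The polynomial is irreducible of degree 6 over Q. Its discriminant is 30991489 = 5567^2, a perfect square. A Galois group lies in the alternating group exactly when the discriminant is a square in Q, so the Galois group (PSL(2,5)) is contained in A_6.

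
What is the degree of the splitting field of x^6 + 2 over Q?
12

The degree of the splitting field over Q equals the order of the Galois group, so first determine the group. The polynomial f is an irreducible sextic over Q, so G = Gal(f/Q) is one of the 16 transitive subgroups 6T1, ..., 6T16 of S_6. The discriminant of f is -1492992, which is not a perfect square, so G is not contained in A_6. The transitive groups of degree 6 not contained in A_6 are: C_6 (6T1, order 6), S_3 (6T2, order 6), D_6 (6T3, order 12), C_3 x S_3 (6T5, order 18), A_4 x C_2 (6T6, order 24), S_4 (6T8, order 24), S_3 x S_3 (6T9, order 36), S_4 x C_2 (6T11, order 48), (S_3 x S_3) : C_2 (6T13, order 72), PGL(2,5) (6T14, order 120), S_6 (6T16, order 720). By Dedekind's theorem, for a prime p not dividing disc(f) the degrees of the irreducible factors of f mod p form the cycle type of an element of G. Factoring f modulo the 79 such primes p <= 419 (skipping 2, 3, which divide the discriminant), each new pattern first appears at: mod 5: f = (x^2 + 3)(x^2 + 2x + 3)(x^2 + 3x + 3), pattern 2+2+2; mod 7: f = (x^6 + 2), pattern 6; mod 11: f = (x + 2)(x + 9)(x^2 + 2x + 4)(x^2 + 9x + 4), pattern 2+2+1+1; mod 19: f = (x^3 + 6)(x^3 + 13), pattern 3+3; mod 43: f = (x + 3)(x + 18)(x + 21)(x + 22)(x + 25)(x + 40), pattern 1+1+1+1+1+1. No other pattern occurs in this range, so the set of observed cycle types is {2+2+2, 6, 2+2+1+1, 3+3, 1+1+1+1+1+1}. The candidates containing elements of all these cycle types are D_6 (6T3) of order 12, A_4 x C_2 (6T6) of order 24, S_3 x S_3 (6T9) of order 36, S_4 x C_2 (6T11) of order 48, (S_3 x S_3) : C_2 (6T13) of order 72, PGL(2,5) (6T14) of order 120, S_6 (6T16) of order 720; the others are excluded. The observed types are precisely the cycle types that occur in D_6 (6T3). Each of the other remaining candidates has further cycle types, and by the Chebotarev density theorem the matching factorization patterns would occur for a proportion of primes equal to their share of the group: A_4 x C_2 (6T6) additionally contains elements of type 2+1+1+1+1 (3 of its 24 elements, about 12% of primes); S_3 x S_3 (6T9) additionally contains elements of type 3+1+1+1 (4 of its 36 elements, about 11% of primes); S_4 x C_2 (6T11) additionally contains elements of type 4+2, 4+1+1, 2+1+1+1+1 (15 of its 48 elements, about 31% of primes); (S_3 x S_3) : C_2 (6T13) additionally contains elements of type 4+2, 3+2+1, 3+1+1+1, 2+1+1+1+1 (40 of its 72 elements, about 56% of primes); PGL(2,5) (6T14) additionally contains elements of type 5+1, 4+1+1 (54 of its 120 elements, about 45% of primes); S_6 (6T16) additionally contains elements of type 5+1, 4+2, 4+1+1, 3+2+1, 3+1+1+1, 2+1+1+1+1 (499 of its 720 elements, about 69% of primes). None of the 79 primes tested shows any such pattern (for each of these groups the chance of that is below 10^-4), which rules them out. Hence G = D_6 (6T3), of order 12. The Galois group D_6 (6T3) has order 12, so the splitting field has degree 12 over Q.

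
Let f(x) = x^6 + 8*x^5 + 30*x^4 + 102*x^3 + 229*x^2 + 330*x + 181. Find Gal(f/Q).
The polynomial f is an irreducible sextic over Q, so G = Gal(f/Q) is one of the 16 transitive subgroups 6T1, ..., 6T16 of S_6. The discriminant of f is 5729525925351424 = 75693632^2, a perfect square, so G is contained in A_6. The transitive groups of degree 6 contained in A_6 are: A_4 (6T4, order 12), S_4 (6T7, order 24), (C_3 x C_3) : C_4 (6T10, order 36), PSL(2,5) (6T12, order 60), A_6 (6T15, order 360). By Dedekind's theorem, for a prime p not dividing disc(f) the degrees of the irreducible factors of f mod p form the cycle type of an element of G. Factoring f modulo the 33 such primes p <= 149 (skipping 2, 7, which divide the discriminant), each new pattern first appears at: mod 3: f = (x^3 + 2x + 1)(x^3 + 2x^2 + x + 1), pattern 3+3; mod 13: f = (x + 2)(x + 10)(x^2 + x + 3)(x^2 + 8x + 8), pattern 2+2+1+1. No other pattern occurs in this range, so the set of observed cycle types is {3+3, 2+2+1+1}. The candidates containing elements of all these cycle types are A_4 (6T4) of order 12, S_4 (6T7) of order 24, (C_3 x C_3) : C_4 (6T10) of order 36, PSL(2,5) (6T12) of order 60, A_6 (6T15) of order 360; the others are excluded. The observed types are precisely the cycle types that occur in A_4 (6T4) (apart from the identity). Each of the other remaining candidates has further cycle types, and by the Chebotarev density theorem the matching factorization patterns would occur for a proportion of primes equal to their share of the group: S_4 (6T7) additionally contains elements of type 4+2 (6 of its 24 elements, about 25% of primes); (C_3 x C_3) : C_4 (6T10) additionally contains elements of type 4+2, 3+1+1+1 (22 of its 36 elements, about 61% of primes); PSL(2,5) (6T12) additionally contains elements of type 5+1 (24 of its 60 elements, about 40% of primes); A_6 (6T15) additionally contains elements of type 5+1, 4+2, 3+1+1+1 (274 of its 360 elements, about 76% of primes). None of the 33 primes tested shows any such pattern (for each of these groups the chance of that is below 10^-4), which rules them out. Hence G = A_4 (6T4), of order 12.

A_4 (also written A4)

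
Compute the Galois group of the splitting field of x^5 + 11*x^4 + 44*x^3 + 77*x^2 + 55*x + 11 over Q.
The polynomial f is an irreducible quintic over Q, so G = Gal(f/Q) is a transitive subgroup of S_5: one of C_5 (5T1, order 5), D_5 (5T2, order 10), F_20 (5T3, order 20), A_5 (5T4, order 60) or S_5 (5T5, order 120). The discriminant of f is 14641 = 121^2, a perfect square, so G is contained in A_5. The transitive groups of degree 5 contained in A_5 are: C_5 (5T1, order 5), D_5 (5T2, order 10), A_5 (5T4, order 60). By Dedekind's theorem, for a prime p not dividing disc(f) the degrees of the irreducible factors of f mod p form the cycle type of an element of G. Factoring f modulo the 14 such primes p <= 47 (skipping 11, which divides the discriminant), each new pattern first appears at: mod 2: f = (x^5 + x^4 + x^2 + x + 1), pattern 5; mod 23: f = (x + 11)(x + 14)(x + 15)(x + 19)(x + 21), pattern 1+1+1+1+1. No other pattern occurs in this range, so the set of observed cycle types is {5, 1+1+1+1+1}. The candidates containing elements of all these cycle types are C_5 (5T1) of order 5, D_5 (5T2) of order 10, A_5 (5T4) of order 60; the others are excluded. The observed types are precisely the cycle types that occur in C_5 (5T1). Each of the other remaining candidates has further cycle types, and by the Chebotarev density theorem the matching factorization patterns would occur for a proportion of primes equal to their share of the group: D_5 (5T2) additionally contains elements of type 2+2+1 (5 of its 10 elements, about 50% of primes); A_5 (5T4) additionally contains elements of type 3+1+1, 2+2+1 (35 of its 60 elements, about 58% of primes). None of the 14 primes tested shows any such pattern (for each of these groups the chance of that is below 10^-4), which rules them out. Hence G = C_5 (5T1), of order 5.

C_5 (order 5)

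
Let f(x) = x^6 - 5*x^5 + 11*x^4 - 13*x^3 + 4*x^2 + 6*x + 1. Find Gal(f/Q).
The polynomial f is an irreducible sextic over Q, so G = Gal(f/Q) is one of the 16 transitive subgroups 6T1, ..., 6T16 of S_6. The discriminant of f is 525625 = 725^2, a perfect square, so G is contained in A_6. The transitive groups of degree 6 contained in A_6 are: A_4 (6T4, order 12), S_4 (6T7, order 24), (C_3 x C_3) : C_4 (6T10, order 36), PSL(2,5) (6T12, order 60), A_6 (6T15, order 360). By Dedekind's theorem, for a prime p not dividing disc(f) the degrees of the irreducible factors of f mod p form the cycle type of an element of G. Factoring f modulo the 19 such primes p <= 73 (skipping 5, 29, which divide the discriminant), each new pattern first appears at: mod 2: f = (x^2 + x + 1)(x^4 + x + 1), pattern 4+2; mod 11: f = (x^3 + x^2 + 3x + 1)(x^3 + 5x^2 + 3x + 1), pattern 3+3; mod 19: f = (x + 10)(x + 11)(x^2 + 2x + 2)(x^2 + 10x + 7), pattern 2+2+1+1; mod 61: f = (x + 27)(x + 34)(x + 41)(x^3 + 15x^2 + 3x + 1), pattern 3+1+1+1. No other pattern occurs in this range, so the set of observed cycle types is {4+2, 3+3, 2+2+1+1, 3+1+1+1}. The candidates containing elements of all these cycle types are (C_3 x C_3) : C_4 (6T10) of order 36, A_6 (6T15) of order 360; the others are excluded. The observed types are precisely the cycle types that occur in (C_3 x C_3) : C_4 (6T10) (apart from the identity). Each of the other remaining candidates has further cycle types, and by the Chebotarev density theorem the matching factorization patterns would occur for a proportion of primes equal to their share of the group: A_6 (6T15) additionally contains elements of type 5+1 (144 of its 360 elements, about 40% of primes). None of the 19 primes tested shows any such pattern (for each of these groups the chance of that is below 10^-4), which rules them out. Hence G = (C_3 x C_3) : C_4 (6T10), of order 36.

(C_3 x C_3) : C_4, the transitive group 6T10 of order 36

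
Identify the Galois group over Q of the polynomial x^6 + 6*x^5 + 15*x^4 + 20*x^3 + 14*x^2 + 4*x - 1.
The polynomial f is an irreducible sextic over Q, so G = Gal(f/Q) is one of the 16 transitive subgroups 6T1, ..., 6T16 of S_6. The discriminant of f is 33856 = 184^2, a perfect square, so G is contained in A_6. The transitive groups of degree 6 contained in A_6 are: A_4 (6T4, order 12), S_4 (6T7, order 24), (C_3 x C_3) : C_4 (6T10, order 36), PSL(2,5) (6T12, order 60), A_6 (6T15, order 360). By Dedekind's theorem, for a prime p not dividing disc(f) the degrees of the irreducible factors of f mod p form the cycle type of an element of G. Factoring f modulo the 79 such primes p <= 419 (skipping 2, 23, which divide the discriminant), each new pattern first appears at: mod 3: f = (x^3 + x^2 + x + 2)(x^3 + 2x^2 + 1), pattern 3+3; mod 5: f = (x^2 + 2x + 4)(x^4 + 4x^3 + 3x^2 + 3x + 1), pattern 4+2; mod 19: f = (x + 6)(x + 15)(x^2 + 11x + 6)(x^2 + 12x + 7), pattern 2+2+1+1; mod 223: f = (x + 17)(x + 58)(x + 79)(x + 146)(x + 167)(x + 208), pattern 1+1+1+1+1+1. No other pattern occurs in this range, so the set of observed cycle types is {3+3, 4+2, 2+2+1+1, 1+1+1+1+1+1}. The candidates containing elements of all these cycle types are S_4 (6T7) of order 24, (C_3 x C_3) : C_4 (6T10) of order 36, A_6 (6T15) of order 360; the others are excluded. The observed types are precisely the cycle types that occur in S_4 (6T7). Each of the other remaining candidates has further cycle types, and by the Chebotarev density theorem the matching factorization patterns would occur for a proportion of primes equal to their share of the group: (C_3 x C_3) : C_4 (6T10) additionally contains elements of type 3+1+1+1 (4 of its 36 elements, about 11% of primes); A_6 (6T15) additionally contains elements of type 5+1, 3+1+1+1 (184 of its 360 elements, about 51% of primes). None of the 79 primes tested shows any such pattern (for each of these groups the chance of that is below 10^-4), which rules them out. Hence G = S_4 (6T7), of order 24.

6T7: S_4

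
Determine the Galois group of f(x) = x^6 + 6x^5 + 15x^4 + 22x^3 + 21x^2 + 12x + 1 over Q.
6T9: S_3 x S_3

The polynomial f is an irreducible sextic over Q, so G = Gal(f/Q) is one of the 16 transitive subgroups 6T1, ..., 6T16 of S_6. The discriminant of f is 5038848, which is not a perfect square, so G is not contained in A_6. The transitive groups of degree 6 not contained in A_6 are: C_6 (6T1, order 6), S_3 (6T2, order 6), D_6 (6T3, order 12), C_3 x S_3 (6T5, order 18), A_4 x C_2 (6T6, order 24), S_4 (6T8, order 24), S_3 x S_3 (6T9, order 36), S_4 x C_2 (6T11, order 48), (S_3 x S_3) : C_2 (6T13, order 72), PGL(2,5) (6T14, order 120), S_6 (6T16, order 720). By Dedekind's theorem, for a prime p not dividing disc(f) the degrees of the irreducible factors of f mod p form the cycle type of an element of G. Factoring f modulo the 23 such primes p <= 97 (skipping 2, 3, which divide the discriminant), each new pattern first appears at: mod 5: f = (x^6 + x^5 + 2x^3 + x^2 + 2x + 1), pattern 6; mod 11: f = (x + 7)(x + 9)(x^2 + 5x + 2)(x^2 + 7x + 9), pattern 2+2+1+1; mod 13: f = (x + 8)(x + 9)(x + 12)(x^3 + 3x^2 + 3x + 11), pattern 3+1+1+1; mod 31: f = (x^2 + 19x + 14)(x^2 + 24x + 3)(x^2 + 25x + 17), pattern 2+2+2; mod 97: f = (x^3 + 3x^2 + 3x + 12)(x^3 + 3x^2 + 3x + 89), pattern 3+3. No other pattern occurs in this range, so the set of observed cycle types is {6, 2+2+1+1, 3+1+1+1, 2+2+2, 3+3}. The candidates containing elements of all these cycle types are S_3 x S_3 (6T9) of order 36, (S_3 x S_3) : C_2 (6T13) of order 72, S_6 (6T16) of order 720; the others are excluded. The observed types are precisely the cycle types that occur in S_3 x S_3 (6T9) (apart from the identity). Each of the other remaining candidates has further cycle types, and by the Chebotarev density theorem the matching factorization patterns would occur for a proportion of primes equal to their share of the group: (S_3 x S_3) : C_2 (6T13) additionally contains elements of type 4+2, 3+2+1, 2+1+1+1+1 (36 of its 72 elements, about 50% of primes); S_6 (6T16) additionally contains elements of type 5+1, 4+2, 4+1+1, 3+2+1, 2+1+1+1+1 (459 of its 720 elements, about 64% of primes). None of the 23 primes tested shows any such pattern (for each of these groups the chance of that is below 10^-4), which rules them out. Hence G = S_3 x S_3 (6T9), of order 36.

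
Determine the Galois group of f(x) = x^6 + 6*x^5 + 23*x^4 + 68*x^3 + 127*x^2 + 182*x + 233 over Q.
(S_3 x S_3) : C_2, the group 6T13 of order 72

The polynomial f is an irreducible sextic over Q, so G = Gal(f/Q) is one of the 16 transitive subgroups 6T1, ..., 6T16 of S_6. The discriminant of f is -201485505789952, which is not a perfect square, so G is not contained in A_6. The transitive groups of degree 6 not contained in A_6 are: C_6 (6T1, order 6), S_3 (6T2, order 6), D_6 (6T3, order 12), C_3 x S_3 (6T5, order 18), A_4 x C_2 (6T6, order 24), S_4 (6T8, order 24), S_3 x S_3 (6T9, order 36), S_4 x C_2 (6T11, order 48), (S_3 x S_3) : C_2 (6T13, order 72), PGL(2,5) (6T14, order 120), S_6 (6T16, order 720). By Dedekind's theorem, for a prime p not dividing disc(f) the degrees of the irreducible factors of f mod p form the cycle type of an element of G. Factoring f modulo the 29 such primes p <= 113 (skipping 2, which divides the discriminant), each new pattern first appears at: mod 3: f = (x^6 + 2x^4 + 2x^3 + x^2 + 2x + 2), pattern 6; mod 5: f = (x + 4)(x^2 + 4x + 1)(x^3 + 3x^2 + 2x + 2), pattern 3+2+1; mod 7: f = (x^2 + 2)(x^4 + 6x^3 + 1), pattern 4+2; mod 17: f = (x^3 + 3x^2 + 7x + 11)(x^3 + 3x^2 + 7x + 15), pattern 3+3; mod 19: f = (x^2 + 3x + 11)(x^2 + 7x + 7)(x^2 + 15x + 5), pattern 2+2+2; mod 37: f = (x + 6)(x + 32)(x^2 + 8x + 10)(x^2 + 34x + 25), pattern 2+2+1+1; mod 41: f = (x + 4)(x + 5)(x + 35)(x^3 + 3x^2 + 7x + 23), pattern 3+1+1+1; mod 113: f = (x + 23)(x + 43)(x + 46)(x + 47)(x^2 + 73x + 32), pattern 2+1+1+1+1. No other pattern occurs in this range, so the set of observed cycle types is {6, 3+2+1, 4+2, 3+3, 2+2+2, 2+2+1+1, 3+1+1+1, 2+1+1+1+1}. The candidates containing elements of all these cycle types are (S_3 x S_3) : C_2 (6T13) of order 72, S_6 (6T16) of order 720; the others are excluded. The observed types are precisely the cycle types that occur in (S_3 x S_3) : C_2 (6T13) (apart from the identity). Each of the other remaining candidates has further cycle types, and by the Chebotarev density theorem the matching factorization patterns would occur for a proportion of primes equal to their share of the group: S_6 (6T16) additionally contains elements of type 5+1, 4+1+1 (234 of its 720 elements, about 32% of primes). None of the 29 primes tested shows any such pattern (for each of these groups the chance of that is below 10^-4), which rules them out. Hence G = (S_3 x S_3) : C_2 (6T13), of order 72.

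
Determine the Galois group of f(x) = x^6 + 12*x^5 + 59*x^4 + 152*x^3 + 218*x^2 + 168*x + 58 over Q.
S_4 (also written S4-)

The polynomial f is an irreducible sextic over Q, so G = Gal(f/Q) is one of the 16 transitive subgroups 6T1, ..., 6T16 of S_6. The discriminant of f is -5120000, which is not a perfect square, so G is not contained in A_6. The transitive groups of degree 6 not contained in A_6 are: C_6 (6T1, order 6), S_3 (6T2, order 6), D_6 (6T3, order 12), C_3 x S_3 (6T5, order 18), A_4 x C_2 (6T6, order 24), S_4 (6T8, order 24), S_3 x S_3 (6T9, order 36), S_4 x C_2 (6T11, order 48), (S_3 x S_3) : C_2 (6T13, order 72), PGL(2,5) (6T14, order 120), S_6 (6T16, order 720). By Dedekind's theorem, for a prime p not dividing disc(f) the degrees of the irreducible factors of f mod p form the cycle type of an element of G. Factoring f modulo the 22 such primes p <= 89 (skipping 2, 5, which divide the discriminant), each new pattern first appears at: mod 3: f = (x^3 + x^2 + x + 2)(x^3 + 2x^2 + 2x + 2), pattern 3+3; mod 7: f = (x^2 + 3x + 1)(x^2 + 4x + 6)(x^2 + 5x + 5), pattern 2+2+2; mod 13: f = (x + 6)(x + 11)(x^4 + 8x^3 + x + 6), pattern 4+1+1; mod 43: f = (x + 14)(x + 33)(x^2 + 4x + 8)(x^2 + 4x + 14), pattern 2+2+1+1. No other pattern occurs in this range, so the set of observed cycle types is {3+3, 2+2+2, 4+1+1, 2+2+1+1}. The candidates containing elements of all these cycle types are S_4 (6T8) of order 24, S_4 x C_2 (6T11) of order 48, PGL(2,5) (6T14) of order 120, S_6 (6T16) of order 720; the others are excluded. The observed types are precisely the cycle types that occur in S_4 (6T8) (apart from the identity). Each of the other remaining candidates has further cycle types, and by the Chebotarev density theorem the matching factorization patterns would occur for a proportion of primes equal to their share of the group: S_4 x C_2 (6T11) additionally contains elements of type 6, 4+2, 2+1+1+1+1 (17 of its 48 elements, about 35% of primes); PGL(2,5) (6T14) additionally contains elements of type 6, 5+1 (44 of its 120 elements, about 37% of primes); S_6 (6T16) additionally contains elements of type 6, 5+1, 4+2, 3+2+1, 3+1+1+1, 2+1+1+1+1 (529 of its 720 elements, about 73% of primes). None of the 22 primes tested shows any such pattern (for each of these groups the chance of that is below 10^-4), which rules them out. Hence G = S_4 (6T8), of order 24.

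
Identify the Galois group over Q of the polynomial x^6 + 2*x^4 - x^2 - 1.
A_4 (also written A4)

The polynomial f is an irreducible sextic over Q, so G = Gal(f/Q) is one of the 16 transitive subgroups 6T1, ..., 6T16 of S_6. The discriminant of f is 153664 = 392^2, a perfect square, so G is contained in A_6. The transitive groups of degree 6 contained in A_6 are: A_4 (6T4, order 12), S_4 (6T7, order 24), (C_3 x C_3) : C_4 (6T10, order 36), PSL(2,5) (6T12, order 60), A_6 (6T15, order 360). By Dedekind's theorem, for a prime p not dividing disc(f) the degrees of the irreducible factors of f mod p form the cycle type of an element of G. Factoring f modulo the 33 such primes p <= 149 (skipping 2, 7, which divide the discriminant), each new pattern first appears at: mod 3: f = (x^3 + x^2 + 2)(x^3 + 2x^2 + 1), pattern 3+3; mod 13: f = (x + 2)(x + 11)(x^2 + 8)(x^2 + 11), pattern 2+2+1+1. No other pattern occurs in this range, so the set of observed cycle types is {3+3, 2+2+1+1}. The candidates containing elements of all these cycle types are A_4 (6T4) of order 12, S_4 (6T7) of order 24, (C_3 x C_3) : C_4 (6T10) of order 36, PSL(2,5) (6T12) of order 60, A_6 (6T15) of order 360; the others are excluded. The observed types are precisely the cycle types that occur in A_4 (6T4) (apart from the identity). Each of the other remaining candidates has further cycle types, and by the Chebotarev density theorem the matching factorization patterns would occur for a proportion of primes equal to their share of the group: S_4 (6T7) additionally contains elements of type 4+2 (6 of its 24 elements, about 25% of primes); (C_3 x C_3) : C_4 (6T10) additionally contains elements of type 4+2, 3+1+1+1 (22 of its 36 elements, about 61% of primes); PSL(2,5) (6T12) additionally contains elements of type 5+1 (24 of its 60 elements, about 40% of primes); A_6 (6T15) additionally contains elements of type 5+1, 4+2, 3+1+1+1 (274 of its 360 elements, about 76% of primes). None of the 33 primes tested shows any such pattern (for each of these groups the chance of that is below 10^-4), which rules them out. Hence G = A_4 (6T4), of order 12.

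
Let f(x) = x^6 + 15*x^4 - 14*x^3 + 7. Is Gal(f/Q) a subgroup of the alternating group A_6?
The polynomial is irreducible of degree 6 over Q. Its discriminant is -5217636731328, which is not a perfect square. A Galois group lies in the alternating group exactly when the discriminant is a square in Q, so the Galois group (PGL(2,5)) is not contained in A_6.

No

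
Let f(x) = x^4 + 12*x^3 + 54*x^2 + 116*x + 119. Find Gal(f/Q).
The polynomial is an irreducible quartic over Q and its discriminant is 591872, which is not a perfect square, so the Galois group is not contained in A_4. The resolvent cubic y^3 - 54*y^2 + 916*y - 4888 has exactly one rational root, so the Galois group is C_4 or D_4. The quartic becomes reducible over Q(sqrt(disc)), so the group is C_4.

C_4 (order 4)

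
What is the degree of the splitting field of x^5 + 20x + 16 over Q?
60

The degree of the splitting field over Q equals the order of the Galois group, so first determine the group. The polynomial f is an irreducible quintic over Q, so G = Gal(f/Q) is a transitive subgroup of S_5: one of C_5 (5T1, order 5), D_5 (5T2, order 10), F_20 (5T3, order 20), A_5 (5T4, order 60) or S_5 (5T5, order 120). The discriminant of f is 1024000000 = 32000^2, a perfect square, so G is contained in A_5. The transitive groups of degree 5 contained in A_5 are: C_5 (5T1, order 5), D_5 (5T2, order 10), A_5 (5T4, order 60). By Dedekind's theorem, for a prime p not dividing disc(f) the degrees of the irreducible factors of f mod p form the cycle type of an element of G. Factoring f modulo the 2 such primes p <= 7 (skipping 2, 5, which divide the discriminant), each new pattern first appears at: mod 3: f = (x^5 + 2x + 1), pattern 5; mod 7: f = (x + 2)(x + 3)(x^3 + 2x^2 + 5x + 5), pattern 3+1+1. No other pattern occurs in this range, so the set of observed cycle types is {5, 3+1+1}. Among the candidates above, the only group containing elements of all these cycle types is A_5 (5T4) — each of C_5 (5T1), D_5 (5T2) lacks at least one of them. Hence G = A_5 (5T4), of order 60. The Galois group A_5 (5T4) has order 60, so the splitting field has degree 60 over Q.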